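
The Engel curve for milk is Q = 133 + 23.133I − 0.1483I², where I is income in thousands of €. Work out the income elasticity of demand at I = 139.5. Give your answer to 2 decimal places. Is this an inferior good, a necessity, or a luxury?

-5.37 (inferior good)

At I = 139.5: Q = 474.0984.
dQ/dI = 23.133 − 0.2966I = -18.24270.
η = (dQ/dI)·(I/Q) = -18.24270 × (139.5/474.0984) = -5.37.
η < 0 ⇒ inferior good.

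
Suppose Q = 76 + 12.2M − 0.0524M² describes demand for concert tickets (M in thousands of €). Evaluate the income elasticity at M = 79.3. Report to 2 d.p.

0.43

At M = 79.3: Q = 713.9431.
dQ/dM = 12.2 − 0.1048M = 3.88936.
η = (dQ/dM)·(M/Q) = 3.88936 × (79.3/713.9431) = 0.43.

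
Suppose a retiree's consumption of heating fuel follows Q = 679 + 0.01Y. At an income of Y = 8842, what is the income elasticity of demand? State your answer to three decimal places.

At Y = 8842: Q = 767.420.
dQ/dY = 0.01.
η = (dQ/dY)·(Y/Q) = 0.01 × (8842/767.420) = 0.115.

0.115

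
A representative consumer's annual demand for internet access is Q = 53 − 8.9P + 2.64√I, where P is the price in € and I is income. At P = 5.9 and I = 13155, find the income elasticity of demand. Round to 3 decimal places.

0.499

At P = 5.9, I = 13155: Q = 303.285.
Holding P constant, ∂Q/∂I = 2.64/(2√I) = 0.0115088.
η_I = (∂Q/∂I)·(I/Q) = 0.0115088 × (13155/303.285) = 0.499.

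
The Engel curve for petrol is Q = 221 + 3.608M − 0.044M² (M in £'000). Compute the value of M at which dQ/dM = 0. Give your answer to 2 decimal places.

dQ/dM = 3.608 − 0.088M.
The good is inferior where dQ/dM < 0. Setting dQ/dM = 0 gives M = 3.608 / 0.088 = 41.00.

41.00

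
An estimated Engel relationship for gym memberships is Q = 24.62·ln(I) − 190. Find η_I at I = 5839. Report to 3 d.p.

1.047

At I = 5839: Q = 23.512.
dQ/dI = 24.62/I = 0.00421648 at this income.
η = (dQ/dI)·(I/Q) = 0.00421648 × (5839/23.512) = 1.047.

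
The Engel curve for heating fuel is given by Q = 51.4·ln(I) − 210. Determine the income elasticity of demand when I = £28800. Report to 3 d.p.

0.162

At I = 28800: Q = 317.782.
dQ/dI = 51.4/I = 0.00178472 at this income.
η = (dQ/dI)·(I/Q) = 0.00178472 × (28800/317.782) = 0.162.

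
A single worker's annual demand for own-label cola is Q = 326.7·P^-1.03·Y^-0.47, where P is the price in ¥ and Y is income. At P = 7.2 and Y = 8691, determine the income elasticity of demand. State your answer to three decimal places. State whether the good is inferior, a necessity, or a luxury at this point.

For a multiplicative demand Q = A·P^α·Y^β, the income elasticity is β everywhere.
Here β = -0.47, so η = -0.470.
Since η < 0, this is an inferior good.

-0.470 (inferior good)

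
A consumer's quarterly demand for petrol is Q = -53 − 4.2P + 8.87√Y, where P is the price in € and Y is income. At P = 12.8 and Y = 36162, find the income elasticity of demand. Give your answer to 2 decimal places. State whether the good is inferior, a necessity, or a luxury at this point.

0.53 (necessity)

At P = 12.8, Y = 36162: Q = 1579.987.
Holding P constant, ∂Q/∂Y = 8.87/(2√Y) = 0.0233221.
η_Y = (∂Q/∂Y)·(Y/Q) = 0.0233221 × (36162/1579.987) = 0.53.
Since 0 < η < 1, this is a necessity.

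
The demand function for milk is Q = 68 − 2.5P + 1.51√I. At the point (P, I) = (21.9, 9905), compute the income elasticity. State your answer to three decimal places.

0.459

At P = 21.9, I = 9905: Q = 163.531.
Holding P constant, ∂Q/∂I = 1.51/(2√I) = 0.00758612.
η_I = (∂Q/∂I)·(I/Q) = 0.00758612 × (9905/163.531) = 0.459.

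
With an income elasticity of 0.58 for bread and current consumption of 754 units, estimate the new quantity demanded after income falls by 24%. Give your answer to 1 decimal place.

649.0

%ΔQ ≈ η × %ΔI = 0.58 × (-24%) = -13.92%.
New Q ≈ 754 × (1 − 0.1392) = 649.0.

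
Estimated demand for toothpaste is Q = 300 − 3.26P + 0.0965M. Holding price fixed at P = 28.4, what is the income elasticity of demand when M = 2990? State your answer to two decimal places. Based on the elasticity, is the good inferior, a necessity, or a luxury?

At P = 28.4, M = 2990: Q = 495.951.
Holding P constant, ∂Q/∂M = 0.0965.
η_M = (∂Q/∂M)·(M/Q) = 0.0965 × (2990/495.951) = 0.58.
Since 0 < η < 1, this is a necessity.

0.58 (necessity)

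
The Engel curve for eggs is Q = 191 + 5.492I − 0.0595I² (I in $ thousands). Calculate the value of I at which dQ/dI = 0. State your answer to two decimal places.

46.15

dQ/dI = 5.492 − 0.119I.
The good is inferior where dQ/dI < 0. Setting dQ/dI = 0 gives I = 5.492 / 0.119 = 46.15.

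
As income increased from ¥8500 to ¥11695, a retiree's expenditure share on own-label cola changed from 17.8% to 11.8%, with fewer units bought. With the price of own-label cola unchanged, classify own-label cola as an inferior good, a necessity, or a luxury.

inferior good

Quantity demanded falls as income rises, so η < 0.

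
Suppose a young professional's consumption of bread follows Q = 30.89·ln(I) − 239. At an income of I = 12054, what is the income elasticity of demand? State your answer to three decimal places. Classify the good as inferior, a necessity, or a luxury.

0.602 (necessity)

At I = 12054: Q = 51.278.
dQ/dI = 30.89/I = 0.00256263 at this income.
η = (dQ/dI)·(I/Q) = 0.00256263 × (12054/51.278) = 0.602.
Since 0 < η < 1, the good is a necessity.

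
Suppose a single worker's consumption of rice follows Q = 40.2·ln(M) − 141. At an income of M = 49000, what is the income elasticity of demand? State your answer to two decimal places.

At M = 49000: Q = 293.143.
dQ/dM = 40.2/M = 0.000820408 at this income.
η = (dQ/dM)·(M/Q) = 0.000820408 × (49000/293.143) = 0.14.

0.14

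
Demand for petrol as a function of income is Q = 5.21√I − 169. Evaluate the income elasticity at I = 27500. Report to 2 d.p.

At I = 27500: Q = 694.981.
dQ/dI = 5.21/(2√I) = 0.0157087 at this income.
η = (dQ/dI)·(I/Q) = 0.0157087 × (27500/694.981) = 0.62.

0.62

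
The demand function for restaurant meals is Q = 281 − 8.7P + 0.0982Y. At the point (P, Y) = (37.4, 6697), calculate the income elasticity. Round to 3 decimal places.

1.072

At P = 37.4, Y = 6697: Q = 613.265.
Holding P constant, ∂Q/∂Y = 0.0982.
η_Y = (∂Q/∂Y)·(Y/Q) = 0.0982 × (6697/613.265) = 1.072.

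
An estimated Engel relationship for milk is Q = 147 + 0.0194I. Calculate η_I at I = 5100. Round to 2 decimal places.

0.40

At I = 5100: Q = 245.940.
dQ/dI = 0.0194.
η = (dQ/dI)·(I/Q) = 0.0194 × (5100/245.940) = 0.40.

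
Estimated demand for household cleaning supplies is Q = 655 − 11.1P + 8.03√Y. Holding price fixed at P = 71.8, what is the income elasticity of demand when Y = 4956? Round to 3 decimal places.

At P = 71.8, Y = 4956: Q = 423.323.
Holding P constant, ∂Q/∂Y = 8.03/(2√Y) = 0.0570322.
η_Y = (∂Q/∂Y)·(Y/Q) = 0.0570322 × (4956/423.323) = 0.668.

0.668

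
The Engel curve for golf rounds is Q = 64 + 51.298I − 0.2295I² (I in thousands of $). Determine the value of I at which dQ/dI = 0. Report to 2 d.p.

dQ/dI = 51.298 − 0.459I.
The good is inferior where dQ/dI < 0. Setting dQ/dI = 0 gives I = 51.298 / 0.459 = 111.76.

111.76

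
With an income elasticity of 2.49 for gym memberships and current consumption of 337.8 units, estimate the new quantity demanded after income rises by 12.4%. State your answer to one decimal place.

%ΔQ ≈ η × %ΔI = 2.49 × 12.4% = 30.876%.
New Q ≈ 337.8 × (1 + 0.30876) = 442.1.

442.1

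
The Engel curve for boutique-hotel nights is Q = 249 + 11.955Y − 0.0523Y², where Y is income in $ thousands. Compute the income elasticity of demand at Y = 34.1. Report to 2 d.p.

0.48

At Y = 34.1: Q = 595.8505.
dQ/dY = 11.955 − 0.1046Y = 8.38814.
η = (dQ/dY)·(Y/Q) = 8.38814 × (34.1/595.8505) = 0.48.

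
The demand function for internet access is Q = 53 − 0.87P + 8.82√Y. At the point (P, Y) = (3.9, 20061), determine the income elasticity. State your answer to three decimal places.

At P = 3.9, Y = 20061: Q = 1298.844.
Holding P constant, ∂Q/∂Y = 8.82/(2√Y) = 0.031136.
η_Y = (∂Q/∂Y)·(Y/Q) = 0.031136 × (20061/1298.844) = 0.481.

0.481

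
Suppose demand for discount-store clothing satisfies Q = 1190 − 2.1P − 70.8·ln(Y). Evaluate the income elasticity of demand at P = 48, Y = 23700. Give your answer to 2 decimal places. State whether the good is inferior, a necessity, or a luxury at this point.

At P = 48, Y = 23700: Q = 376.015.
Holding P constant, ∂Q/∂Y = -70.8/Y = -0.00298734.
η_Y = (∂Q/∂Y)·(Y/Q) = -0.00298734 × (23700/376.015) = -0.19.
Since η < 0, this is an inferior good.

-0.19 (inferior good)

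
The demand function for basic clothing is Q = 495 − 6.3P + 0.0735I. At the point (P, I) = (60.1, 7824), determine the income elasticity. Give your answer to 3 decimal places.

At P = 60.1, I = 7824: Q = 691.434.
Holding P constant, ∂Q/∂I = 0.0735.
η_I = (∂Q/∂I)·(I/Q) = 0.0735 × (7824/691.434) = 0.832.

0.832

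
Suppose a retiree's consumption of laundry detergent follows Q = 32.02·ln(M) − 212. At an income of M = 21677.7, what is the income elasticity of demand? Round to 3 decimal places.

At M = 21677.7: Q = 107.689.
dQ/dM = 32.02/M = 0.00147709 at this income.
η = (dQ/dM)·(M/Q) = 0.00147709 × (21677.7/107.689) = 0.297.

0.297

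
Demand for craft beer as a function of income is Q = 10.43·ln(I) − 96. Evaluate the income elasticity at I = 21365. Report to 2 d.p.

At I = 21365: Q = 7.982.
dQ/dI = 10.43/I = 0.000488182 at this income.
η = (dQ/dI)·(I/Q) = 0.000488182 × (21365/7.982) = 1.31.

1.31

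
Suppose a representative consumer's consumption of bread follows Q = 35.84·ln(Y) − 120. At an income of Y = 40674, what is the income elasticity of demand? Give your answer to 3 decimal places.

At Y = 40674: Q = 260.382.
dQ/dY = 35.84/Y = 0.000881153 at this income.
η = (dQ/dY)·(Y/Q) = 0.000881153 × (40674/260.382) = 0.138.

0.138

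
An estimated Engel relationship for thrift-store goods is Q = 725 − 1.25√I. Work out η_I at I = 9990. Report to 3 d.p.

-0.104

At I = 9990: Q = 600.063.
dQ/dI = -1.25/(2√I) = -0.00625313 at this income.
η = (dQ/dI)·(I/Q) = -0.00625313 × (9990/600.063) = -0.104.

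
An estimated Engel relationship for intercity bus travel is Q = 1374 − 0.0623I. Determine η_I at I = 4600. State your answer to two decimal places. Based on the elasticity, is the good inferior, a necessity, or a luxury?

At I = 4600: Q = 1087.420.
dQ/dI = −0.0623.
η = (dQ/dI)·(I/Q) = -0.0623 × (4600/1087.420) = -0.26.
Since η < 0, the good is an inferior good.

-0.26 (inferior good)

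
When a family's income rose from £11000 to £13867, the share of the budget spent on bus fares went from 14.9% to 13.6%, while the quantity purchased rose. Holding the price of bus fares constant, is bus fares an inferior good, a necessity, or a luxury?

Quantity rises but the budget share falls as income rises, so 0 < η < 1.

necessity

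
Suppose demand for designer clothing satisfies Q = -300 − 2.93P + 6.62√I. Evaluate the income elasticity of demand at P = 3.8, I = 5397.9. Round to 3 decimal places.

1.388

At P = 3.8, I = 5397.9: Q = 175.240.
Holding P constant, ∂Q/∂I = 6.62/(2√I) = 0.0450522.
η_I = (∂Q/∂I)·(I/Q) = 0.0450522 × (5397.9/175.240) = 1.388.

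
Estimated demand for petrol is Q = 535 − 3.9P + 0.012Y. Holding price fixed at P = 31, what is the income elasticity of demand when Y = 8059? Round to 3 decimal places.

0.189

At P = 31, Y = 8059: Q = 510.808.
Holding P constant, ∂Q/∂Y = 0.012.
η_Y = (∂Q/∂Y)·(Y/Q) = 0.012 × (8059/510.808) = 0.189.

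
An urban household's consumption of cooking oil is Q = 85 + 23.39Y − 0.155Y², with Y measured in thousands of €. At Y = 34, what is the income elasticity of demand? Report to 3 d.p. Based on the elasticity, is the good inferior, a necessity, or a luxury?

0.623 (necessity)

At Y = 34: Q = 701.0800.
dQ/dY = 23.39 − 0.31Y = 12.85000.
η = (dQ/dY)·(Y/Q) = 12.85000 × (34/701.0800) = 0.623.
0 < η < 1 ⇒ necessity.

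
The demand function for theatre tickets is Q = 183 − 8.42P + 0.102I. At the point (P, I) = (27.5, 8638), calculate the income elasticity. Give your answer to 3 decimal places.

At P = 27.5, I = 8638: Q = 832.526.
Holding P constant, ∂Q/∂I = 0.102.
η_I = (∂Q/∂I)·(I/Q) = 0.102 × (8638/832.526) = 1.058.

1.058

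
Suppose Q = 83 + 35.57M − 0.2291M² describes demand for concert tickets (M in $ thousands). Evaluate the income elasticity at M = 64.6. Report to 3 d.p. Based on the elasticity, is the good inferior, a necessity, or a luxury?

0.271 (necessity)

At M = 64.6: Q = 1424.7510.
dQ/dM = 35.57 − 0.4582M = 5.97028.
η = (dQ/dM)·(M/Q) = 5.97028 × (64.6/1424.7510) = 0.271.
0 < η < 1 ⇒ necessity.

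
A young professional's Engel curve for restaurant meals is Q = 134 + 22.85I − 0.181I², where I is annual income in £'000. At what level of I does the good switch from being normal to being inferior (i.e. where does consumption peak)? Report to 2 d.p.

63.12

dQ/dI = 22.85 − 0.362I.
The good is inferior where dQ/dI < 0. Setting dQ/dI = 0 gives I = 22.85 / 0.362 = 63.12.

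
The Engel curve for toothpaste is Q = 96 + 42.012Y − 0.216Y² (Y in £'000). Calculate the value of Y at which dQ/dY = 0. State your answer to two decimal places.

dQ/dY = 42.012 − 0.432Y.
The good is inferior where dQ/dY < 0. Setting dQ/dY = 0 gives Y = 42.012 / 0.432 = 97.25.

97.25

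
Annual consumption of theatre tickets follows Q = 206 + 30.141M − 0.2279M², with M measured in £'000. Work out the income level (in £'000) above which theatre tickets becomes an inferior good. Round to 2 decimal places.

66.13

dQ/dM = 30.141 − 0.4558M.
The good is inferior where dQ/dM < 0. Setting dQ/dM = 0 gives M = 30.141 / 0.4558 = 66.13.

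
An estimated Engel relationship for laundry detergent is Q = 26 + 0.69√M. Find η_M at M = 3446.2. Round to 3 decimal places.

At M = 3446.2: Q = 66.506.
dQ/dM = 0.69/(2√M) = 0.00587691 at this income.
η = (dQ/dM)·(M/Q) = 0.00587691 × (3446.2/66.506) = 0.305.

0.305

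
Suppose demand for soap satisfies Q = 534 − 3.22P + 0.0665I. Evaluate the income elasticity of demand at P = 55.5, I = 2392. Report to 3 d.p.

0.309

At P = 55.5, I = 2392: Q = 514.358.
Holding P constant, ∂Q/∂I = 0.0665.
η_I = (∂Q/∂I)·(I/Q) = 0.0665 × (2392/514.358) = 0.309.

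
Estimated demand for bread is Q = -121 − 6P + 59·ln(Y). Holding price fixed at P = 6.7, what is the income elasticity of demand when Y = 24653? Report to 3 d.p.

0.135

At P = 6.7, Y = 24653: Q = 435.447.
Holding P constant, ∂Q/∂Y = 59/Y = 0.00239322.
η_Y = (∂Q/∂Y)·(Y/Q) = 0.00239322 × (24653/435.447) = 0.135.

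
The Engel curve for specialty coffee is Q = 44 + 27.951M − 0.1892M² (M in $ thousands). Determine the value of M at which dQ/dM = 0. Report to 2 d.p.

73.87

dQ/dM = 27.951 − 0.3784M.
The good is inferior where dQ/dM < 0. Setting dQ/dM = 0 gives M = 27.951 / 0.3784 = 73.87.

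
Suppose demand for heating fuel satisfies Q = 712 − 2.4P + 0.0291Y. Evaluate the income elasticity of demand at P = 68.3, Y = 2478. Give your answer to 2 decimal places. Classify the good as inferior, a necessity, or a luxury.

At P = 68.3, Y = 2478: Q = 620.190.
Holding P constant, ∂Q/∂Y = 0.0291.
η_Y = (∂Q/∂Y)·(Y/Q) = 0.0291 × (2478/620.190) = 0.12.
Since 0 < η < 1, this is a necessity.

0.12 (necessity)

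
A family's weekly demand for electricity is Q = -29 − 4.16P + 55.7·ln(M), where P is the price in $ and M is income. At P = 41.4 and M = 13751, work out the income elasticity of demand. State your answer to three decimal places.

At P = 41.4, M = 13751: Q = 329.534.
Holding P constant, ∂Q/∂M = 55.7/M = 0.00405061.
η_M = (∂Q/∂M)·(M/Q) = 0.00405061 × (13751/329.534) = 0.169.

0.169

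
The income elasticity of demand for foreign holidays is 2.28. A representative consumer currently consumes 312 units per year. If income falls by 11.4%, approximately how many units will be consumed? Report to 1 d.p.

%ΔQ ≈ η × %ΔI = 2.28 × (-11.4%) = -25.992%.
New Q ≈ 312 × (1 − 0.25992) = 230.9.

230.9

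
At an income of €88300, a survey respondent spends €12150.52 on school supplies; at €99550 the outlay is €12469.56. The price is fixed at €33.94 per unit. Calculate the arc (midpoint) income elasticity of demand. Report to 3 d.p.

0.216

With a constant price, Q₁ = 12150.52/33.94 = 358.000 and Q₂ = 12469.56/33.94 = 367.400 (equivalently, work directly with expenditure since P cancels).
Midpoint %ΔQ = (12469.56 − 12150.52)/12310.04 = 0.02592; midpoint %ΔI = (99550 − 88300)/93925 = 0.11978.
η = 0.02592 / 0.11978 = 0.216.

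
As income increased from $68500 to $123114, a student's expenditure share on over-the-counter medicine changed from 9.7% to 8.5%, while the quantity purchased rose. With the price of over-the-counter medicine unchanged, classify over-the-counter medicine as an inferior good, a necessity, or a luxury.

necessity

Quantity rises but the budget share falls as income rises, so 0 < η < 1.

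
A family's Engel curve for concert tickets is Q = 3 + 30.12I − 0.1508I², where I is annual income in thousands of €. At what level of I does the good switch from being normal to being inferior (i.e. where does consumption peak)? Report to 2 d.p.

99.87

dQ/dI = 30.12 − 0.3016I.
The good is inferior where dQ/dI < 0. Setting dQ/dI = 0 gives I = 30.12 / 0.3016 = 99.87.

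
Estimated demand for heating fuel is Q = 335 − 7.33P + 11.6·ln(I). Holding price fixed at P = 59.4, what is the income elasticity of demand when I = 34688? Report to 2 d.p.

At P = 59.4, I = 34688: Q = 20.866.
Holding P constant, ∂Q/∂I = 11.6/I = 0.00033441.
η_I = (∂Q/∂I)·(I/Q) = 0.00033441 × (34688/20.866) = 0.56.

0.56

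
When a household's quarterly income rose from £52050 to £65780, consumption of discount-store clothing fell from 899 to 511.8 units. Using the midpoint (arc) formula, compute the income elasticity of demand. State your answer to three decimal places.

ΔQ = 511.8 − 899 = -387.2; midpoint Q̄ = (899 + 511.8)/2 = 705.4.
ΔI = 65780 − 52050 = 13730; midpoint Ī = (52050 + 65780)/2 = 58915.
η = (ΔQ/Q̄) ÷ (ΔI/Ī) = (-387.2/705.4) ÷ (13730/58915) = -2.355.

-2.355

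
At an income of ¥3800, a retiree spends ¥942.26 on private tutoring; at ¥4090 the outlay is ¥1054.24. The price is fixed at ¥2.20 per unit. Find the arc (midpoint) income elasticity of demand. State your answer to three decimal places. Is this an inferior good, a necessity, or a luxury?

With a constant price, Q₁ = 942.26/2.20 = 428.300 and Q₂ = 1054.24/2.20 = 479.200 (equivalently, work directly with expenditure since P cancels).
Midpoint %ΔQ = (1054.24 − 942.26)/998.25 = 0.11218; midpoint %ΔI = (4090 − 3800)/3945 = 0.07351.
η = 0.11218 / 0.07351 = 1.526.
η > 1 ⇒ luxury.

1.526 (luxury)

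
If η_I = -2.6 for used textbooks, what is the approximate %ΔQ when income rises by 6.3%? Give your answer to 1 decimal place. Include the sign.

%ΔQ ≈ η × %ΔI = -2.6 × 6.3% = -16.4%.

-16.4%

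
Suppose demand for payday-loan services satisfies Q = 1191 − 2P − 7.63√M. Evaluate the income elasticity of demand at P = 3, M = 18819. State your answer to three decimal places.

At P = 3, M = 18819: Q = 138.299.
Holding P constant, ∂Q/∂M = -7.63/(2√M) = -0.0278097.
η_M = (∂Q/∂M)·(M/Q) = -0.0278097 × (18819/138.299) = -3.784.

-3.784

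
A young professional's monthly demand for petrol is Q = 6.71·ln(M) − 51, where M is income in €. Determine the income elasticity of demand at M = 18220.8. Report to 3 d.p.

0.453

At M = 18220.8: Q = 14.827.
dQ/dM = 6.71/M = 0.00036826 at this income.
η = (dQ/dM)·(M/Q) = 0.00036826 × (18220.8/14.827) = 0.453.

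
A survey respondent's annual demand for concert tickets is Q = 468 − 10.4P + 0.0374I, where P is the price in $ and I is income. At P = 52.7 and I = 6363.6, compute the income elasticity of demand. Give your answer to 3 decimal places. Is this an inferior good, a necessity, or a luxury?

At P = 52.7, I = 6363.6: Q = 157.919.
Holding P constant, ∂Q/∂I = 0.0374.
η_I = (∂Q/∂I)·(I/Q) = 0.0374 × (6363.6/157.919) = 1.507.
Since η > 1, this is a luxury.

1.507 (luxury)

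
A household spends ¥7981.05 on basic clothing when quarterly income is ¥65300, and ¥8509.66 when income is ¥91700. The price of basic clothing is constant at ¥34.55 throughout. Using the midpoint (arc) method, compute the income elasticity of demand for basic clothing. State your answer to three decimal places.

With a constant price, Q₁ = 7981.05/34.55 = 231.000 and Q₂ = 8509.66/34.55 = 246.300 (equivalently, work directly with expenditure since P cancels).
Midpoint %ΔQ = (8509.66 − 7981.05)/8245.36 = 0.06411; midpoint %ΔI = (91700 − 65300)/78500 = 0.33631.
η = 0.06411 / 0.33631 = 0.191.

0.191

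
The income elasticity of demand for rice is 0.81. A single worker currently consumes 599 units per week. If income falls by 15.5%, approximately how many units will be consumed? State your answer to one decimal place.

%ΔQ ≈ η × %ΔI = 0.81 × (-15.5%) = -12.555%.
New Q ≈ 599 × (1 − 0.12555) = 523.8.

523.8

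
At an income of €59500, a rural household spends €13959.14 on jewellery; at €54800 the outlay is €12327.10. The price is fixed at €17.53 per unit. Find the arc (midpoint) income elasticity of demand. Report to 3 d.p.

With a constant price, Q₁ = 13959.14/17.53 = 796.300 and Q₂ = 12327.10/17.53 = 703.200 (equivalently, work directly with expenditure since P cancels).
Midpoint %ΔQ = (12327.10 − 13959.14)/13143.12 = -0.12417; midpoint %ΔI = (54800 − 59500)/57150 = -0.08224.
η = -0.12417 / -0.08224 = 1.510.

1.510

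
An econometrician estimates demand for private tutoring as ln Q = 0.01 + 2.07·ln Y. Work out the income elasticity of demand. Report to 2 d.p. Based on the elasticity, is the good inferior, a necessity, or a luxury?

2.07 (luxury)

In a log-linear demand, the coefficient on ln Y is the income elasticity.
So η = 2.07.
η > 1 ⇒ luxury.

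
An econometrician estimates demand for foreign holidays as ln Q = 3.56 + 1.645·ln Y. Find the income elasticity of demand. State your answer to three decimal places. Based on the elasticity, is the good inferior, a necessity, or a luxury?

1.645 (luxury)

In a log-linear demand, the coefficient on ln Y is the income elasticity.
So η = 1.645.
η > 1 ⇒ luxury.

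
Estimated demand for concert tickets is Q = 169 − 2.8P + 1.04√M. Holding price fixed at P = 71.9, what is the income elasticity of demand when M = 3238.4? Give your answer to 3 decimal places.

At P = 71.9, M = 3238.4: Q = 26.863.
Holding P constant, ∂Q/∂M = 1.04/(2√M) = 0.00913773.
η_M = (∂Q/∂M)·(M/Q) = 0.00913773 × (3238.4/26.863) = 1.102.

1.102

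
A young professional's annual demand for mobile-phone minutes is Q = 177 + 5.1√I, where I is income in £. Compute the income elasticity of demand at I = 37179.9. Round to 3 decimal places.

At I = 37179.9: Q = 1160.387.
dQ/dI = 5.1/(2√I) = 0.0132247 at this income.
η = (dQ/dI)·(I/Q) = 0.0132247 × (37179.9/1160.387) = 0.424.

0.424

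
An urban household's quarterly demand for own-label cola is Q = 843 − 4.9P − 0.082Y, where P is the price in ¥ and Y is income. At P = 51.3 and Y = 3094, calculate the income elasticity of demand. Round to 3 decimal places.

At P = 51.3, Y = 3094: Q = 337.922.
Holding P constant, ∂Q/∂Y = −0.082.
η_Y = (∂Q/∂Y)·(Y/Q) = -0.082 × (3094/337.922) = -0.751.

-0.751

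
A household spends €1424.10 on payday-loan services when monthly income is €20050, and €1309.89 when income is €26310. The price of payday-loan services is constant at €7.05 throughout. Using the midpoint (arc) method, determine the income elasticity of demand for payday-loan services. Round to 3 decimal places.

-0.309

With a constant price, Q₁ = 1424.10/7.05 = 202.000 and Q₂ = 1309.89/7.05 = 185.800 (equivalently, work directly with expenditure since P cancels).
Midpoint %ΔQ = (1309.89 − 1424.10)/1367.00 = -0.08355; midpoint %ΔI = (26310 − 20050)/23180 = 0.27006.
η = -0.08355 / 0.27006 = -0.309.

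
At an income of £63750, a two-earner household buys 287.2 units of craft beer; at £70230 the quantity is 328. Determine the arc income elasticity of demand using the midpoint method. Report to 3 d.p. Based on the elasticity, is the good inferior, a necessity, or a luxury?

1.371 (luxury)

ΔQ = 328 − 287.2 = 40.8; midpoint Q̄ = (287.2 + 328)/2 = 307.6.
ΔI = 70230 − 63750 = 6480; midpoint Ī = (63750 + 70230)/2 = 66990.
η = (ΔQ/Q̄) ÷ (ΔI/Ī) = (40.8/307.6) ÷ (6480/66990) = 1.371.
η > 1 ⇒ luxury.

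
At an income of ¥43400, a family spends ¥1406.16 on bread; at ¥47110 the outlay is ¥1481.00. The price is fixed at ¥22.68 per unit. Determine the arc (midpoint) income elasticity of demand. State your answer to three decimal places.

0.632

With a constant price, Q₁ = 1406.16/22.68 = 62.000 and Q₂ = 1481.00/22.68 = 65.300 (equivalently, work directly with expenditure since P cancels).
Midpoint %ΔQ = (1481.00 − 1406.16)/1443.58 = 0.05184; midpoint %ΔI = (47110 − 43400)/45255 = 0.08198.
η = 0.05184 / 0.08198 = 0.632.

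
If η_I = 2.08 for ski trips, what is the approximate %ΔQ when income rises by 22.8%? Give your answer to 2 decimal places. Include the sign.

%ΔQ ≈ η × %ΔI = 2.08 × 22.8% = 47.42%.

47.42%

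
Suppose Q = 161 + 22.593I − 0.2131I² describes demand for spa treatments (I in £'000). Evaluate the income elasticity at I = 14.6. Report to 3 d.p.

At I = 14.6: Q = 445.4334.
dQ/dI = 22.593 − 0.4262I = 16.37048.
η = (dQ/dI)·(I/Q) = 16.37048 × (14.6/445.4334) = 0.537.

0.537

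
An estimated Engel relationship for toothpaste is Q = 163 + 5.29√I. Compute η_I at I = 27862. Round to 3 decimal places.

At I = 27862: Q = 1046.002.
dQ/dI = 5.29/(2√I) = 0.015846 at this income.
η = (dQ/dI)·(I/Q) = 0.015846 × (27862/1046.002) = 0.422.

0.422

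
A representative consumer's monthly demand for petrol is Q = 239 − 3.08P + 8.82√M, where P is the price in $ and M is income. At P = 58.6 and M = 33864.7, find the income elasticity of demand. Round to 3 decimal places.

0.483

At P = 58.6, M = 33864.7: Q = 1681.601.
Holding P constant, ∂Q/∂M = 8.82/(2√M) = 0.0239643.
η_M = (∂Q/∂M)·(M/Q) = 0.0239643 × (33864.7/1681.601) = 0.483.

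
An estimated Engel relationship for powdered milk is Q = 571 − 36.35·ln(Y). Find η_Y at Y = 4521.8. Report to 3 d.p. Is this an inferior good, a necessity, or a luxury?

-0.137 (inferior good)

At Y = 4521.8: Q = 265.054.
dQ/dY = -36.35/Y = -0.00803883 at this income.
η = (dQ/dY)·(Y/Q) = -0.00803883 × (4521.8/265.054) = -0.137.
Since η < 0, the good is an inferior good.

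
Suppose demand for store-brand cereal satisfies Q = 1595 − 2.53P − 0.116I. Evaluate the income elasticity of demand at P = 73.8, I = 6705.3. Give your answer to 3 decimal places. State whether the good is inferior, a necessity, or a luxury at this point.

-1.234 (inferior good)

At P = 73.8, I = 6705.3: Q = 630.471.
Holding P constant, ∂Q/∂I = −0.116.
η_I = (∂Q/∂I)·(I/Q) = -0.116 × (6705.3/630.471) = -1.234.
Since η < 0, this is an inferior good.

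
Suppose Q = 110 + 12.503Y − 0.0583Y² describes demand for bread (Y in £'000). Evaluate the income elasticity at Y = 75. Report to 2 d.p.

0.39

At Y = 75: Q = 719.7875.
dQ/dY = 12.503 − 0.1166Y = 3.75800.
η = (dQ/dY)·(Y/Q) = 3.75800 × (75/719.7875) = 0.39.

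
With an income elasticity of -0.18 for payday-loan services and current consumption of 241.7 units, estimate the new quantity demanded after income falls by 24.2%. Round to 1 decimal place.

252.2

%ΔQ ≈ η × %ΔI = -0.18 × (-24.2%) = 4.356%.
New Q ≈ 241.7 × (1 + 0.04356) = 252.2.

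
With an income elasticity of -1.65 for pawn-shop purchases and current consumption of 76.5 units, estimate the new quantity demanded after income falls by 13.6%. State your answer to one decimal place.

%ΔQ ≈ η × %ΔI = -1.65 × (-13.6%) = 22.44%.
New Q ≈ 76.5 × (1 + 0.2244) = 93.7.

93.7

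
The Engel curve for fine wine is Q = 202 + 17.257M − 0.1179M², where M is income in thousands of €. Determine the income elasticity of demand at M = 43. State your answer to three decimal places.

0.422

At M = 43: Q = 726.0539.
dQ/dM = 17.257 − 0.2358M = 7.11760.
η = (dQ/dM)·(M/Q) = 7.11760 × (43/726.0539) = 0.422.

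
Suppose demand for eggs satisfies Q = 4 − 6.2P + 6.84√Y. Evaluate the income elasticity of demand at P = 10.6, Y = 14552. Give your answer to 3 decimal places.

0.540

At P = 10.6, Y = 14552: Q = 763.401.
Holding P constant, ∂Q/∂Y = 6.84/(2√Y) = 0.0283508.
η_Y = (∂Q/∂Y)·(Y/Q) = 0.0283508 × (14552/763.401) = 0.540.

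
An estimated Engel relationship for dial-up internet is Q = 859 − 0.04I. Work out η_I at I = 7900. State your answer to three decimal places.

At I = 7900: Q = 543.000.
dQ/dI = −0.04.
η = (dQ/dI)·(I/Q) = -0.04 × (7900/543.000) = -0.582.

-0.582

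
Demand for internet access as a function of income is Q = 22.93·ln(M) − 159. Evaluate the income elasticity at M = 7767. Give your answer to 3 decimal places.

0.494

At M = 7767: Q = 46.399.
dQ/dM = 22.93/M = 0.00295223 at this income.
η = (dQ/dM)·(M/Q) = 0.00295223 × (7767/46.399) = 0.494.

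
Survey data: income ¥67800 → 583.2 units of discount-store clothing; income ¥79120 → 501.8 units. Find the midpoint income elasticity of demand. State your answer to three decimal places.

ΔQ = 501.8 − 583.2 = -81.4; midpoint Q̄ = (583.2 + 501.8)/2 = 542.5.
ΔI = 79120 − 67800 = 11320; midpoint Ī = (67800 + 79120)/2 = 73460.
η = (ΔQ/Q̄) ÷ (ΔI/Ī) = (-81.4/542.5) ÷ (11320/73460) = -0.974.

-0.974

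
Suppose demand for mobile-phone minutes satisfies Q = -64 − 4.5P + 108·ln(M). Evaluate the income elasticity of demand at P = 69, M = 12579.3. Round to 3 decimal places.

0.167

At P = 69, M = 12579.3: Q = 644.999.
Holding P constant, ∂Q/∂M = 108/M = 0.00858553.
η_M = (∂Q/∂M)·(M/Q) = 0.00858553 × (12579.3/644.999) = 0.167.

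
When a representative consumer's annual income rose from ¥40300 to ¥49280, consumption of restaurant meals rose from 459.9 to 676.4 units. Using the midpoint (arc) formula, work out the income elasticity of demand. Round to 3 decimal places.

ΔQ = 676.4 − 459.9 = 216.5; midpoint Q̄ = (459.9 + 676.4)/2 = 568.15.
ΔI = 49280 − 40300 = 8980; midpoint Ī = (40300 + 49280)/2 = 44790.
η = (ΔQ/Q̄) ÷ (ΔI/Ī) = (216.5/568.15) ÷ (8980/44790) = 1.901.

1.901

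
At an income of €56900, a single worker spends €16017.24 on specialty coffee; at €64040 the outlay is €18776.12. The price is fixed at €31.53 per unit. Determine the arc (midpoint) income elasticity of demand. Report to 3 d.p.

1.343

With a constant price, Q₁ = 16017.24/31.53 = 508.000 and Q₂ = 18776.12/31.53 = 595.500 (equivalently, work directly with expenditure since P cancels).
Midpoint %ΔQ = (18776.12 − 16017.24)/17396.68 = 0.15859; midpoint %ΔI = (64040 − 56900)/60470 = 0.11808.
η = 0.15859 / 0.11808 = 1.343.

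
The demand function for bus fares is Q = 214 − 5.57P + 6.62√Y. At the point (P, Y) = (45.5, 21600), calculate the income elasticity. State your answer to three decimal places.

0.521

At P = 45.5, Y = 21600: Q = 933.502.
Holding P constant, ∂Q/∂Y = 6.62/(2√Y) = 0.0225217.
η_Y = (∂Q/∂Y)·(Y/Q) = 0.0225217 × (21600/933.502) = 0.521.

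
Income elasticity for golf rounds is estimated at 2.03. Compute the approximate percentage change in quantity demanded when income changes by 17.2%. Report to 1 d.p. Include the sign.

%ΔQ ≈ η × %ΔI = 2.03 × 17.2% = 34.9%.

34.9%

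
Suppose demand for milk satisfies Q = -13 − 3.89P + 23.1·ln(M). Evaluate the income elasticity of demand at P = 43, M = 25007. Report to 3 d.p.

At P = 43, M = 25007: Q = 53.662.
Holding P constant, ∂Q/∂M = 23.1/M = 0.000923741.
η_M = (∂Q/∂M)·(M/Q) = 0.000923741 × (25007/53.662) = 0.430.

0.430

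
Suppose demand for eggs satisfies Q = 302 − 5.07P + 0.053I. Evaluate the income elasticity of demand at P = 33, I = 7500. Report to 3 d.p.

At P = 33, I = 7500: Q = 532.190.
Holding P constant, ∂Q/∂I = 0.053.
η_I = (∂Q/∂I)·(I/Q) = 0.053 × (7500/532.190) = 0.747.

0.747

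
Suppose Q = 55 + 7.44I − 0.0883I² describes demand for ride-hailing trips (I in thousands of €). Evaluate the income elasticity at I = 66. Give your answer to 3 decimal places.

At I = 66: Q = 161.4052.
dQ/dI = 7.44 − 0.1766I = -4.21560.
η = (dQ/dI)·(I/Q) = -4.21560 × (66/161.4052) = -1.724.

-1.724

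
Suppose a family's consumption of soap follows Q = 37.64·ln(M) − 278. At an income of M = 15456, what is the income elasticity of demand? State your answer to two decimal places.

At M = 15456: Q = 85.066.
dQ/dM = 37.64/M = 0.0024353 at this income.
η = (dQ/dM)·(M/Q) = 0.0024353 × (15456/85.066) = 0.44.

0.44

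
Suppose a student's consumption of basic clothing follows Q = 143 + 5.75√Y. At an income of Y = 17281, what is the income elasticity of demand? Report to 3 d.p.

At Y = 17281: Q = 898.879.
dQ/dY = 5.75/(2√Y) = 0.0218702 at this income.
η = (dQ/dY)·(Y/Q) = 0.0218702 × (17281/898.879) = 0.420.

0.420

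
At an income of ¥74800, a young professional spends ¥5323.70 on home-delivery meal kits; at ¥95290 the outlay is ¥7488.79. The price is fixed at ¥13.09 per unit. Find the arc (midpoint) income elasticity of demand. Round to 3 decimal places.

With a constant price, Q₁ = 5323.70/13.09 = 406.700 and Q₂ = 7488.79/13.09 = 572.100 (equivalently, work directly with expenditure since P cancels).
Midpoint %ΔQ = (7488.79 − 5323.70)/6406.25 = 0.33797; midpoint %ΔI = (95290 − 74800)/85045 = 0.24093.
η = 0.33797 / 0.24093 = 1.403.

1.403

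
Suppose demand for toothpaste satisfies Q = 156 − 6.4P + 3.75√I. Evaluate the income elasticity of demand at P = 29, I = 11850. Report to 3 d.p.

0.539

At P = 29, I = 11850: Q = 378.616.
Holding P constant, ∂Q/∂I = 3.75/(2√I) = 0.0172243.
η_I = (∂Q/∂I)·(I/Q) = 0.0172243 × (11850/378.616) = 0.539.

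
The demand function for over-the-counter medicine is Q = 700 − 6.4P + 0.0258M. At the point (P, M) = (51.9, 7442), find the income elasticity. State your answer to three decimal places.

0.343

At P = 51.9, M = 7442: Q = 559.844.
Holding P constant, ∂Q/∂M = 0.0258.
η_M = (∂Q/∂M)·(M/Q) = 0.0258 × (7442/559.844) = 0.343.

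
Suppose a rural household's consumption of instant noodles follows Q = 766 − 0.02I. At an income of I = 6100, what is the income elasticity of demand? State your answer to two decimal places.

-0.19

At I = 6100: Q = 644.000.
dQ/dI = −0.02.
η = (dQ/dI)·(I/Q) = -0.02 × (6100/644.000) = -0.19.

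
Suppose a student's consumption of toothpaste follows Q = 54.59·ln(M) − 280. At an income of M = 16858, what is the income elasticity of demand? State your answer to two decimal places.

0.22

At M = 16858: Q = 251.302.
dQ/dM = 54.59/M = 0.00323823 at this income.
η = (dQ/dM)·(M/Q) = 0.00323823 × (16858/251.302) = 0.22.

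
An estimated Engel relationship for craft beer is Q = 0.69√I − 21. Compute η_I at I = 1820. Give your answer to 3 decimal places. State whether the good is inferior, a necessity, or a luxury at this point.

At I = 1820: Q = 8.436.
dQ/dI = 0.69/(2√I) = 0.00808692 at this income.
η = (dQ/dI)·(I/Q) = 0.00808692 × (1820/8.436) = 1.745.
Since η > 1, the good is a luxury.

1.745 (luxury)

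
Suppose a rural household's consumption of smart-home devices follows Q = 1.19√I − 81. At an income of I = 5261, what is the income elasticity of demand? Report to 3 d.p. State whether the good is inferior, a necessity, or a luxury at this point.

At I = 5261: Q = 5.314.
dQ/dI = 1.19/(2√I) = 0.00820319 at this income.
η = (dQ/dI)·(I/Q) = 0.00820319 × (5261/5.314) = 8.121.
Since η > 1, the good is a luxury.

8.121 (luxury)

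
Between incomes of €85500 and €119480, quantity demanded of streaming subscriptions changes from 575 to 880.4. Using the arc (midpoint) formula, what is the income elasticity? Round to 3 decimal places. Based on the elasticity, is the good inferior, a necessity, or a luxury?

1.266 (luxury)

ΔQ = 880.4 − 575 = 305.4; midpoint Q̄ = (575 + 880.4)/2 = 727.7.
ΔI = 119480 − 85500 = 33980; midpoint Ī = (85500 + 119480)/2 = 102490.
η = (ΔQ/Q̄) ÷ (ΔI/Ī) = (305.4/727.7) ÷ (33980/102490) = 1.266.
η > 1 ⇒ luxury.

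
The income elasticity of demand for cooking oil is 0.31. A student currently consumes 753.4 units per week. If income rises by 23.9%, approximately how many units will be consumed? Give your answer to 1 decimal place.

809.2

%ΔQ ≈ η × %ΔI = 0.31 × 23.9% = 7.409%.
New Q ≈ 753.4 × (1 + 0.07409) = 809.2.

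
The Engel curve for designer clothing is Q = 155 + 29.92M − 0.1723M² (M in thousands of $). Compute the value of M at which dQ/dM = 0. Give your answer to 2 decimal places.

dQ/dM = 29.92 − 0.3446M.
The good is inferior where dQ/dM < 0. Setting dQ/dM = 0 gives M = 29.92 / 0.3446 = 86.83.

86.83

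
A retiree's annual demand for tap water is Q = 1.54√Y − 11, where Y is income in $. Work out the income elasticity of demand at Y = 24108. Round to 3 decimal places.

0.524

At Y = 24108: Q = 228.112.
dQ/dY = 1.54/(2√Y) = 0.00495918 at this income.
η = (dQ/dY)·(Y/Q) = 0.00495918 × (24108/228.112) = 0.524.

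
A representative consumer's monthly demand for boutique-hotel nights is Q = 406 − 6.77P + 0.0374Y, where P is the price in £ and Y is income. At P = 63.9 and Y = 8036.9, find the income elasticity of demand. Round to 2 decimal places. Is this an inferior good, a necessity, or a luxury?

At P = 63.9, Y = 8036.9: Q = 273.977.
Holding P constant, ∂Q/∂Y = 0.0374.
η_Y = (∂Q/∂Y)·(Y/Q) = 0.0374 × (8036.9/273.977) = 1.10.
Since η > 1, this is a luxury.

1.10 (luxury)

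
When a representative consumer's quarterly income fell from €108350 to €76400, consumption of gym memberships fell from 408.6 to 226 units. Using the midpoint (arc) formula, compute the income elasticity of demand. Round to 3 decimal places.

ΔQ = 226 − 408.6 = -182.6; midpoint Q̄ = (408.6 + 226)/2 = 317.3.
ΔI = 76400 − 108350 = -31950; midpoint Ī = (108350 + 76400)/2 = 92375.
η = (ΔQ/Q̄) ÷ (ΔI/Ī) = (-182.6/317.3) ÷ (-31950/92375) = 1.664.

1.664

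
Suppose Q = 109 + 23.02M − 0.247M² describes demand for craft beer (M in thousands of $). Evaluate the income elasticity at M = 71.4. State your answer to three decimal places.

At M = 71.4: Q = 493.4319.
dQ/dM = 23.02 − 0.494M = -12.25160.
η = (dQ/dM)·(M/Q) = -12.25160 × (71.4/493.4319) = -1.773.

-1.773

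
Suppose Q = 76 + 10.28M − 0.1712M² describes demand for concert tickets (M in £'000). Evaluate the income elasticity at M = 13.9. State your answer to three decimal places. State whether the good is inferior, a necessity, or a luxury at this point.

At M = 13.9: Q = 185.8144.
dQ/dM = 10.28 − 0.3424M = 5.52064.
η = (dQ/dM)·(M/Q) = 5.52064 × (13.9/185.8144) = 0.413.
0 < η < 1 ⇒ necessity.

0.413 (necessity)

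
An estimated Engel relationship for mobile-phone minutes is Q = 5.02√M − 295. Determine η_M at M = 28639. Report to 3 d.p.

0.766

At M = 28639: Q = 554.538.
dQ/dM = 5.02/(2√M) = 0.0148318 at this income.
η = (dQ/dM)·(M/Q) = 0.0148318 × (28639/554.538) = 0.766.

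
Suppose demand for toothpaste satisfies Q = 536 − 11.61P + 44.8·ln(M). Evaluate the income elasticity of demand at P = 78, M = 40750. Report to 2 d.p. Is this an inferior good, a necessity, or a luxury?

0.42 (necessity)

At P = 78, M = 40750: Q = 105.981.
Holding P constant, ∂Q/∂M = 44.8/M = 0.00109939.
η_M = (∂Q/∂M)·(M/Q) = 0.00109939 × (40750/105.981) = 0.42.
Since 0 < η < 1, this is a necessity.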